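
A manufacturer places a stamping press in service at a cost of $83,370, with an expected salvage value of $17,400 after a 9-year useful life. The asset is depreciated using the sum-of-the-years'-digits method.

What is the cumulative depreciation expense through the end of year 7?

Depreciable base = $83,370 − $17,400 = $65,970.
Sum of the years' digits = 9+8+7+6+5+4+3+2+1 = 45.
Year 1: $65,970 × 9/45 = $13,194. Book value $70,176.
Year 2: $65,970 × 8/45 = $11,728. Book value $58,448.
Year 3: $65,970 × 7/45 = $10,262. Book value $48,186.
Year 4: $65,970 × 6/45 = $8,796. Book value $39,390.
Year 5: $65,970 × 5/45 = $7,330. Book value $32,060.
Year 6: $65,970 × 4/45 = $5,864. Book value $26,196.
Year 7: $65,970 × 3/45 = $4,398. Book value $21,798.
Accumulated through year 7 = $83,370 − $21,798 = $61,572.

$61,572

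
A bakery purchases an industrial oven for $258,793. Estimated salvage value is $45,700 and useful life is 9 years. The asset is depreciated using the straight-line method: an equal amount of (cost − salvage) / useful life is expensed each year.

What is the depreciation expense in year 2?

$23,677

Depreciable base = $258,793 − $45,700 = $213,093.
Annual expense = $213,093 / 9 = $23,677.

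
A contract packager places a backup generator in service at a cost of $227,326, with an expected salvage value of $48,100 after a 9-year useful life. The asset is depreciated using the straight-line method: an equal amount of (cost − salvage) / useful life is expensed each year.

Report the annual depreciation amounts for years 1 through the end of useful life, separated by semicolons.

Depreciable base = $227,326 − $48,100 = $179,226.
Annual expense = $179,226 / 9 = $19,914.
End of year 1: book value $207,412.
End of year 2: book value $187,498.
End of year 3: book value $167,584.
End of year 4: book value $147,670.
End of year 5: book value $127,756.
End of year 6: book value $107,842.
End of year 7: book value $87,928.
End of year 8: book value $68,014.
End of year 9: book value $48,100.

$19,914; $19,914; $19,914; $19,914; $19,914; $19,914; $19,914; $19,914; $19,914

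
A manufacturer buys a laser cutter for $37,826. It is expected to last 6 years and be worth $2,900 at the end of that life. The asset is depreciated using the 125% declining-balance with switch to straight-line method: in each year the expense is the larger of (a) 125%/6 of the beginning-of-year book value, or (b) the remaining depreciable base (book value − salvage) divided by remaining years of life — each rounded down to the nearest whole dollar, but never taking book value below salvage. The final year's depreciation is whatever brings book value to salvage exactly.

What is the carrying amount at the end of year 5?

$8,102

Depreciable base = $37,826 − $2,900 = $34,926.
Year 1: DB = ⌊$37,826 × 125%/6⌋ = $7,880; SL = ⌊$34,926/6⌋ = $5,821 → take DB $7,880. Book value $29,946.
Year 2: DB = ⌊$29,946 × 125%/6⌋ = $6,238; SL = ⌊$27,046/5⌋ = $5,409 → take DB $6,238. Book value $23,708.
Year 3: DB = ⌊$23,708 × 125%/6⌋ = $4,939; SL = ⌊$20,808/4⌋ = $5,202 → take SL $5,202. Book value $18,506.
Year 4: DB = ⌊$18,506 × 125%/6⌋ = $3,855; SL = ⌊$15,606/3⌋ = $5,202 → take SL $5,202. Book value $13,304.
Year 5: DB = ⌊$13,304 × 125%/6⌋ = $2,771; SL = ⌊$10,404/2⌋ = $5,202 → take SL $5,202. Book value $8,102.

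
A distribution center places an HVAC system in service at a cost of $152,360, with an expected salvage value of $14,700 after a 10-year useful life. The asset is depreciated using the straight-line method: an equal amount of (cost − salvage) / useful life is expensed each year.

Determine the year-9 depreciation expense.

Depreciable base = $152,360 − $14,700 = $137,660.
Annual expense = $137,660 / 10 = $13,766.

$13,766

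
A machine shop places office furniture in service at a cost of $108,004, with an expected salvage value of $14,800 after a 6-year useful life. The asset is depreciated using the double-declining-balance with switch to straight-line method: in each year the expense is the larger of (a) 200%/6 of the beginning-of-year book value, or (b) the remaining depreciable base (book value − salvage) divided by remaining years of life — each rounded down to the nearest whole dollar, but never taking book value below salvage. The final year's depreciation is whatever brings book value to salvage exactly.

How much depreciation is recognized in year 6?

Depreciable base = $108,004 − $14,800 = $93,204.
Year 1: DB = ⌊$108,004 × 200%/6⌋ = $36,001; SL = ⌊$93,204/6⌋ = $15,534 → take DB $36,001. Book value $72,003.
Year 2: DB = ⌊$72,003 × 200%/6⌋ = $24,001; SL = ⌊$57,203/5⌋ = $11,440 → take DB $24,001. Book value $48,002.
Year 3: DB = ⌊$48,002 × 200%/6⌋ = $16,000; SL = ⌊$33,202/4⌋ = $8,300 → take DB $16,000. Book value $32,002.
Year 4: DB = ⌊$32,002 × 200%/6⌋ = $10,667; SL = ⌊$17,202/3⌋ = $5,734 → take DB $10,667. Book value $21,335.
Year 5: DB = ⌊$21,335 × 200%/6⌋ = $7,111; SL = ⌊$6,535/2⌋ = $3,267 → take DB $7,111, capped at $6,535. Book value $14,800.
Year 6 (final): $14,800 − $14,800 = $0. Book value $14,800.

$0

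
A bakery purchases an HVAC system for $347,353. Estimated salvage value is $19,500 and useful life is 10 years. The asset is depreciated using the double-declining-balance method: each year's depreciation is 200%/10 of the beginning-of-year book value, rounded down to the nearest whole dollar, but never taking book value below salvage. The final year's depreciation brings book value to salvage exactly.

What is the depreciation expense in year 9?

$11,655

Depreciable base = $347,353 − $19,500 = $327,853.
Year 1: ⌊$347,353 × 200%/10⌋ = $69,470. Book value $277,883.
Year 2: ⌊$277,883 × 200%/10⌋ = $55,576. Book value $222,307.
Year 3: ⌊$222,307 × 200%/10⌋ = $44,461. Book value $177,846.
Year 4: ⌊$177,846 × 200%/10⌋ = $35,569. Book value $142,277.
Year 5: ⌊$142,277 × 200%/10⌋ = $28,455. Book value $113,822.
Year 6: ⌊$113,822 × 200%/10⌋ = $22,764. Book value $91,058.
Year 7: ⌊$91,058 × 200%/10⌋ = $18,211. Book value $72,847.
Year 8: ⌊$72,847 × 200%/10⌋ = $14,569. Book value $58,278.
Year 9: ⌊$58,278 × 200%/10⌋ = $11,655. Book value $46,623.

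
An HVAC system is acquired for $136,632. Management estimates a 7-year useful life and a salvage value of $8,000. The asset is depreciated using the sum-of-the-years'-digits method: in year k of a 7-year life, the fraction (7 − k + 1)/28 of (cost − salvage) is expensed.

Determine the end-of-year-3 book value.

Depreciable base = $136,632 − $8,000 = $128,632.
Sum of the years' digits = 7+6+5+4+3+2+1 = 28.
Year 1: $128,632 × 7/28 = $32,158. Book value $104,474.
Year 2: $128,632 × 6/28 = $27,564. Book value $76,910.
Year 3: $128,632 × 5/28 = $22,970. Book value $53,940.

$53,940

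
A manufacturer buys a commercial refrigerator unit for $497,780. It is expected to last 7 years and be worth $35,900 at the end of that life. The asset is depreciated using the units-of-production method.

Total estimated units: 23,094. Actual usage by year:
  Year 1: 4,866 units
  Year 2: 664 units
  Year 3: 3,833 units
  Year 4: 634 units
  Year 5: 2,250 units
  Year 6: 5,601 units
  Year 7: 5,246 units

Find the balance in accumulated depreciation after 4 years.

Depreciable base = $497,780 − $35,900 = $461,880.
Rate = $461,880 / 23,094 units = $20 per unit.
Year 1: 4,866 × $20 = $97,320. Book value $400,460.
Year 2: 664 × $20 = $13,280. Book value $387,180.
Year 3: 3,833 × $20 = $76,660. Book value $310,520.
Year 4: 634 × $20 = $12,680. Book value $297,840.
Accumulated through year 4 = $497,780 − $297,840 = $199,940.

$199,940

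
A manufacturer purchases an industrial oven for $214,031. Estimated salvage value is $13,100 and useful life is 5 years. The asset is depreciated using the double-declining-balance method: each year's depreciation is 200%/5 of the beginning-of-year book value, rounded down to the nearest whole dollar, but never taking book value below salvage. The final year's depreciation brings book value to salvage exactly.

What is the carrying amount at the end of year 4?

$27,740

Depreciable base = $214,031 − $13,100 = $200,931.
Year 1: ⌊$214,031 × 200%/5⌋ = $85,612. Book value $128,419.
Year 2: ⌊$128,419 × 200%/5⌋ = $51,367. Book value $77,052.
Year 3: ⌊$77,052 × 200%/5⌋ = $30,820. Book value $46,232.
Year 4: ⌊$46,232 × 200%/5⌋ = $18,492. Book value $27,740.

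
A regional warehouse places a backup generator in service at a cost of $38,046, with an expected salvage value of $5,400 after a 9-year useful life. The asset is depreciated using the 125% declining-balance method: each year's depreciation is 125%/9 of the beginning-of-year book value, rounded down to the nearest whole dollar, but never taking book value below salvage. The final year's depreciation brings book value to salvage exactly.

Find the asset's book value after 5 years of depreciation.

$18,015

Depreciable base = $38,046 − $5,400 = $32,646.
Year 1: ⌊$38,046 × 125%/9⌋ = $5,284. Book value $32,762.
Year 2: ⌊$32,762 × 125%/9⌋ = $4,550. Book value $28,212.
Year 3: ⌊$28,212 × 125%/9⌋ = $3,918. Book value $24,294.
Year 4: ⌊$24,294 × 125%/9⌋ = $3,374. Book value $20,920.
Year 5: ⌊$20,920 × 125%/9⌋ = $2,905. Book value $18,015.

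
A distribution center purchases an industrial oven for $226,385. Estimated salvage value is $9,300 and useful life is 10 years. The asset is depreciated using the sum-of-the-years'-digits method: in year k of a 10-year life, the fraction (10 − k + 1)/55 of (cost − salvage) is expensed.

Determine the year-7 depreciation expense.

Depreciable base = $226,385 − $9,300 = $217,085.
Sum of the years' digits = 10+9+8+7+6+5+4+3+2+1 = 55.
Year 1: $217,085 × 10/55 = $39,470. Book value $186,915.
Year 2: $217,085 × 9/55 = $35,523. Book value $151,392.
Year 3: $217,085 × 8/55 = $31,576. Book value $119,816.
Year 4: $217,085 × 7/55 = $27,629. Book value $92,187.
Year 5: $217,085 × 6/55 = $23,682. Book value $68,505.
Year 6: $217,085 × 5/55 = $19,735. Book value $48,770.
Year 7: $217,085 × 4/55 = $15,788. Book value $32,982.

$15,788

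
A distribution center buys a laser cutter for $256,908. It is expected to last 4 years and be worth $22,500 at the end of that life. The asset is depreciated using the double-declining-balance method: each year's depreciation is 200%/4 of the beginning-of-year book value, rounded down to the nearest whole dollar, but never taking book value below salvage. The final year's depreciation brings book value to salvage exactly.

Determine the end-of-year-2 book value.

$64,227

Depreciable base = $256,908 − $22,500 = $234,408.
Year 1: ⌊$256,908 × 200%/4⌋ = $128,454. Book value $128,454.
Year 2: ⌊$128,454 × 200%/4⌋ = $64,227. Book value $64,227.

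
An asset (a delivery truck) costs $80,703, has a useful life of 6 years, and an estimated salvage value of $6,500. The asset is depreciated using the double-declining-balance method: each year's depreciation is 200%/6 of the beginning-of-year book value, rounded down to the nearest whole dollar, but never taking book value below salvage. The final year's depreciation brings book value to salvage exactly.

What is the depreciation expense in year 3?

$11,956

Depreciable base = $80,703 − $6,500 = $74,203.
Year 1: ⌊$80,703 × 200%/6⌋ = $26,901. Book value $53,802.
Year 2: ⌊$53,802 × 200%/6⌋ = $17,934. Book value $35,868.
Year 3: ⌊$35,868 × 200%/6⌋ = $11,956. Book value $23,912.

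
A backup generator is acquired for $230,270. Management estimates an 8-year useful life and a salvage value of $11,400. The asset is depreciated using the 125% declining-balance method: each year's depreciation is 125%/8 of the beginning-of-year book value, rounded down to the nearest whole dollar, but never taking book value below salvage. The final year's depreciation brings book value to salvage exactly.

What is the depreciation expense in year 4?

Depreciable base = $230,270 − $11,400 = $218,870.
Year 1: ⌊$230,270 × 125%/8⌋ = $35,979. Book value $194,291.
Year 2: ⌊$194,291 × 125%/8⌋ = $30,357. Book value $163,934.
Year 3: ⌊$163,934 × 125%/8⌋ = $25,614. Book value $138,320.
Year 4: ⌊$138,320 × 125%/8⌋ = $21,612. Book value $116,708.

$21,612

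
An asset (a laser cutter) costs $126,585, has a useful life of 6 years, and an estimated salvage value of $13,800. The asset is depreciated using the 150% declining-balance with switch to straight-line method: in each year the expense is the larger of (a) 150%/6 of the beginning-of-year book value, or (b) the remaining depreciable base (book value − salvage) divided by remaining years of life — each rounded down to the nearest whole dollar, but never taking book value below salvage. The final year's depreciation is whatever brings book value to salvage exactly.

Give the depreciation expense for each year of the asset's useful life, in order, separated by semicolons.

Depreciable base = $126,585 − $13,800 = $112,785.
Year 1: DB = ⌊$126,585 × 150%/6⌋ = $31,646; SL = ⌊$112,785/6⌋ = $18,797 → take DB $31,646. Book value $94,939.
Year 2: DB = ⌊$94,939 × 150%/6⌋ = $23,734; SL = ⌊$81,139/5⌋ = $16,227 → take DB $23,734. Book value $71,205.
Year 3: DB = ⌊$71,205 × 150%/6⌋ = $17,801; SL = ⌊$57,405/4⌋ = $14,351 → take DB $17,801. Book value $53,404.
Year 4: DB = ⌊$53,404 × 150%/6⌋ = $13,351; SL = ⌊$39,604/3⌋ = $13,201 → take DB $13,351. Book value $40,053.
Year 5: DB = ⌊$40,053 × 150%/6⌋ = $10,013; SL = ⌊$26,253/2⌋ = $13,126 → take SL $13,126. Book value $26,927.
Year 6 (final): $26,927 − $13,800 = $13,127. Book value $13,800.

$31,646; $23,734; $17,801; $13,351; $13,126; $13,127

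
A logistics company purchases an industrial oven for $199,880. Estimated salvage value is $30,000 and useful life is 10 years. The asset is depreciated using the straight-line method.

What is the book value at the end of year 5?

Depreciable base = $199,880 − $30,000 = $169,880.
Annual expense = $169,880 / 10 = $16,988.
End of year 1: book value $182,892.
End of year 2: book value $165,904.
End of year 3: book value $148,916.
End of year 4: book value $131,928.
End of year 5: book value $114,940.

$114,940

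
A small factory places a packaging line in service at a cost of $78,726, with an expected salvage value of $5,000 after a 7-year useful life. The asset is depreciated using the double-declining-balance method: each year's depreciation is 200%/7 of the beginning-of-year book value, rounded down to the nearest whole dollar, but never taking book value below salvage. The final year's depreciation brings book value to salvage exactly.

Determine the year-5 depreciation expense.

Depreciable base = $78,726 − $5,000 = $73,726.
Year 1: ⌊$78,726 × 200%/7⌋ = $22,493. Book value $56,233.
Year 2: ⌊$56,233 × 200%/7⌋ = $16,066. Book value $40,167.
Year 3: ⌊$40,167 × 200%/7⌋ = $11,476. Book value $28,691.
Year 4: ⌊$28,691 × 200%/7⌋ = $8,197. Book value $20,494.
Year 5: ⌊$20,494 × 200%/7⌋ = $5,855. Book value $14,639.

$5,855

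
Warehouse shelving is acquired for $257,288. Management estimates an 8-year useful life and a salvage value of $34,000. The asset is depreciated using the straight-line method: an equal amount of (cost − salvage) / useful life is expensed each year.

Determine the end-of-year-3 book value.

Depreciable base = $257,288 − $34,000 = $223,288.
Annual expense = $223,288 / 8 = $27,911.
End of year 1: book value $229,377.
End of year 2: book value $201,466.
End of year 3: book value $173,555.

$173,555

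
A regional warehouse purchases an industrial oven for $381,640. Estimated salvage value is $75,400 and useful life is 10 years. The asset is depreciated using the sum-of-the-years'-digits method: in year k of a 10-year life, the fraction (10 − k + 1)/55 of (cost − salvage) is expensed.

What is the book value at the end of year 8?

$92,104

Depreciable base = $381,640 − $75,400 = $306,240.
Sum of the years' digits = 10+9+8+7+6+5+4+3+2+1 = 55.
Year 1: $306,240 × 10/55 = $55,680. Book value $325,960.
Year 2: $306,240 × 9/55 = $50,112. Book value $275,848.
Year 3: $306,240 × 8/55 = $44,544. Book value $231,304.
Year 4: $306,240 × 7/55 = $38,976. Book value $192,328.
Year 5: $306,240 × 6/55 = $33,408. Book value $158,920.
Year 6: $306,240 × 5/55 = $27,840. Book value $131,080.
Year 7: $306,240 × 4/55 = $22,272. Book value $108,808.
Year 8: $306,240 × 3/55 = $16,704. Book value $92,104.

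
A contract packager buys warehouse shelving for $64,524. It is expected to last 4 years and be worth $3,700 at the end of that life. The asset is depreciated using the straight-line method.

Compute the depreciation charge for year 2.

Depreciable base = $64,524 − $3,700 = $60,824.
Annual expense = $60,824 / 4 = $15,206.

$15,206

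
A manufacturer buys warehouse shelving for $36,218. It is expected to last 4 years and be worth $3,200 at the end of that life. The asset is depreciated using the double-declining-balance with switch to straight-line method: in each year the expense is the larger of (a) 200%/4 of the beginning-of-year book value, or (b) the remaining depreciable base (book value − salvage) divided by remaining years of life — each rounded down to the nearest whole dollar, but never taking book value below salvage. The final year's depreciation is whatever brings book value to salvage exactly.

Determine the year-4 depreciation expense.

$1,328

Depreciable base = $36,218 − $3,200 = $33,018.
Year 1: DB = ⌊$36,218 × 200%/4⌋ = $18,109; SL = ⌊$33,018/4⌋ = $8,254 → take DB $18,109. Book value $18,109.
Year 2: DB = ⌊$18,109 × 200%/4⌋ = $9,054; SL = ⌊$14,909/3⌋ = $4,969 → take DB $9,054. Book value $9,055.
Year 3: DB = ⌊$9,055 × 200%/4⌋ = $4,527; SL = ⌊$5,855/2⌋ = $2,927 → take DB $4,527. Book value $4,528.
Year 4 (final): $4,528 − $3,200 = $1,328. Book value $3,200.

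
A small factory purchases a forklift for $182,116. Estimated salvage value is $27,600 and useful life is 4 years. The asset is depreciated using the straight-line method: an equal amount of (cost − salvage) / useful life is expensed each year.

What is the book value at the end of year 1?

Depreciable base = $182,116 − $27,600 = $154,516.
Annual expense = $154,516 / 4 = $38,629.
End of year 1: book value $143,487.

$143,487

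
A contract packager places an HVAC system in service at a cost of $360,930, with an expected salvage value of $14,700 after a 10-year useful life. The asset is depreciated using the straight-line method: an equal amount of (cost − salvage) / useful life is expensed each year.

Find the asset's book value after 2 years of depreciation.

Depreciable base = $360,930 − $14,700 = $346,230.
Annual expense = $346,230 / 10 = $34,623.
End of year 1: book value $326,307.
End of year 2: book value $291,684.

$291,684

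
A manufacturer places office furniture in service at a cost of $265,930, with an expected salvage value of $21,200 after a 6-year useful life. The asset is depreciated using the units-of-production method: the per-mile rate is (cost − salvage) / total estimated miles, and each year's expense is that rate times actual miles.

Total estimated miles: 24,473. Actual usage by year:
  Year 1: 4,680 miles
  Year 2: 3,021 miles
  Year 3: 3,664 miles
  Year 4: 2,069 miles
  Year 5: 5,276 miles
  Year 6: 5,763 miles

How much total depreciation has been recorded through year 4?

Depreciable base = $265,930 − $21,200 = $244,730.
Rate = $244,730 / 24,473 miles = $10 per mile.
Year 1: 4,680 × $10 = $46,800. Book value $219,130.
Year 2: 3,021 × $10 = $30,210. Book value $188,920.
Year 3: 3,664 × $10 = $36,640. Book value $152,280.
Year 4: 2,069 × $10 = $20,690. Book value $131,590.
Accumulated through year 4 = $265,930 − $131,590 = $134,340.

$134,340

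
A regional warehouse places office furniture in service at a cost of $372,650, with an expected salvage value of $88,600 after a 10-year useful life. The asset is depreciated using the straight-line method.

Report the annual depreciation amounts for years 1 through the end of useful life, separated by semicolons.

Depreciable base = $372,650 − $88,600 = $284,050.
Annual expense = $284,050 / 10 = $28,405.
End of year 1: book value $344,245.
End of year 2: book value $315,840.
End of year 3: book value $287,435.
End of year 4: book value $259,030.
End of year 5: book value $230,625.
End of year 6: book value $202,220.
End of year 7: book value $173,815.
End of year 8: book value $145,410.
End of year 9: book value $117,005.
End of year 10: book value $88,600.

$28,405; $28,405; $28,405; $28,405; $28,405; $28,405; $28,405; $28,405; $28,405; $28,405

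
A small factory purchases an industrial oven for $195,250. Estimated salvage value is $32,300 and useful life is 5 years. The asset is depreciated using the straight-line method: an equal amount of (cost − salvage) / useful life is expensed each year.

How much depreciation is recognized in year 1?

$32,590

Depreciable base = $195,250 − $32,300 = $162,950.
Annual expense = $162,950 / 5 = $32,590.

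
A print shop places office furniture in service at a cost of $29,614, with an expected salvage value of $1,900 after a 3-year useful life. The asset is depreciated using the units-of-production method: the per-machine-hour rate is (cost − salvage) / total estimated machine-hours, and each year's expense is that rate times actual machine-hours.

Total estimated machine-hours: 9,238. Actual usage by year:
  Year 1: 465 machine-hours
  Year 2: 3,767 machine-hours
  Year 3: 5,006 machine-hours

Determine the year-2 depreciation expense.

Depreciable base = $29,614 − $1,900 = $27,714.
Rate = $27,714 / 9,238 machine-hours = $3 per machine-hour.
Year 1: 465 × $3 = $1,395. Book value $28,219.
Year 2: 3,767 × $3 = $11,301. Book value $16,918.

$11,301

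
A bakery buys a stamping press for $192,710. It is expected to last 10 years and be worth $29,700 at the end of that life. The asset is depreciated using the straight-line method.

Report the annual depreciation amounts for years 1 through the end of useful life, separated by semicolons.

$16,301; $16,301; $16,301; $16,301; $16,301; $16,301; $16,301; $16,301; $16,301; $16,301

Depreciable base = $192,710 − $29,700 = $163,010.
Annual expense = $163,010 / 10 = $16,301.
End of year 1: book value $176,409.
End of year 2: book value $160,108.
End of year 3: book value $143,807.
End of year 4: book value $127,506.
End of year 5: book value $111,205.
End of year 6: book value $94,904.
End of year 7: book value $78,603.
End of year 8: book value $62,302.
End of year 9: book value $46,001.
End of year 10: book value $29,700.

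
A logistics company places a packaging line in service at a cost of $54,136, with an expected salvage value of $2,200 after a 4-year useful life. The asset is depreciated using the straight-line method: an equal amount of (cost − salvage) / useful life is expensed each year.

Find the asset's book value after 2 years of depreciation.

Depreciable base = $54,136 − $2,200 = $51,936.
Annual expense = $51,936 / 4 = $12,984.
End of year 1: book value $41,152.
End of year 2: book value $28,168.

$28,168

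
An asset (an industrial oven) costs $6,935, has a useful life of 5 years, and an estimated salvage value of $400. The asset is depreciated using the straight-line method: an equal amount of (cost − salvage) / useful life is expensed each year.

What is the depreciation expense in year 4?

Depreciable base = $6,935 − $400 = $6,535.
Annual expense = $6,535 / 5 = $1,307.

$1,307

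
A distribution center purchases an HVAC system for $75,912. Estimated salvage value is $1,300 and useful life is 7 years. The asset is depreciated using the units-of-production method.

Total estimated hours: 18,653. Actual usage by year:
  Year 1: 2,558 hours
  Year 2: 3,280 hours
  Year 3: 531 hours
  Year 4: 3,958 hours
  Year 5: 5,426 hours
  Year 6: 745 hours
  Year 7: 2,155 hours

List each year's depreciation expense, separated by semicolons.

Depreciable base = $75,912 − $1,300 = $74,612.
Rate = $74,612 / 18,653 hours = $4 per hour.
Year 1: 2,558 × $4 = $10,232. Book value $65,680.
Year 2: 3,280 × $4 = $13,120. Book value $52,560.
Year 3: 531 × $4 = $2,124. Book value $50,436.
Year 4: 3,958 × $4 = $15,832. Book value $34,604.
Year 5: 5,426 × $4 = $21,704. Book value $12,900.
Year 6: 745 × $4 = $2,980. Book value $9,920.
Year 7: 2,155 × $4 = $8,620. Book value $1,300.

$10,232; $13,120; $2,124; $15,832; $21,704; $2,980; $8,620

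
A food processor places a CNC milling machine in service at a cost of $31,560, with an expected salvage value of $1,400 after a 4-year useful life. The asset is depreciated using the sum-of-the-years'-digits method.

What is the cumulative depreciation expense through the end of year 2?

$21,112

Depreciable base = $31,560 − $1,400 = $30,160.
Sum of the years' digits = 4+3+2+1 = 10.
Year 1: $30,160 × 4/10 = $12,064. Book value $19,496.
Year 2: $30,160 × 3/10 = $9,048. Book value $10,448.
Accumulated through year 2 = $31,560 − $10,448 = $21,112.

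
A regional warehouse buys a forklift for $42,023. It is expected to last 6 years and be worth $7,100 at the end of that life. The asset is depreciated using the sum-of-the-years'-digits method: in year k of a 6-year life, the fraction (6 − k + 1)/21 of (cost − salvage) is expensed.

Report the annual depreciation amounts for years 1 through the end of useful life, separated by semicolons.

$9,978; $8,315; $6,652; $4,989; $3,326; $1,663

Depreciable base = $42,023 − $7,100 = $34,923.
Sum of the years' digits = 6+5+4+3+2+1 = 21.
Year 1: $34,923 × 6/21 = $9,978. Book value $32,045.
Year 2: $34,923 × 5/21 = $8,315. Book value $23,730.
Year 3: $34,923 × 4/21 = $6,652. Book value $17,078.
Year 4: $34,923 × 3/21 = $4,989. Book value $12,089.
Year 5: $34,923 × 2/21 = $3,326. Book value $8,763.
Year 6: $34,923 × 1/21 = $1,663. Book value $7,100.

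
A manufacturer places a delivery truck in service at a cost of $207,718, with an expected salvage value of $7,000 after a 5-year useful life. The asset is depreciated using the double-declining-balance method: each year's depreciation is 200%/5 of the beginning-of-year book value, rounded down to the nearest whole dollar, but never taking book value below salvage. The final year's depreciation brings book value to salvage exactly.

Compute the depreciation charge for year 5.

$19,921

Depreciable base = $207,718 − $7,000 = $200,718.
Year 1: ⌊$207,718 × 200%/5⌋ = $83,087. Book value $124,631.
Year 2: ⌊$124,631 × 200%/5⌋ = $49,852. Book value $74,779.
Year 3: ⌊$74,779 × 200%/5⌋ = $29,911. Book value $44,868.
Year 4: ⌊$44,868 × 200%/5⌋ = $17,947. Book value $26,921.
Year 5 (final): $26,921 − $7,000 = $19,921. Book value $7,000.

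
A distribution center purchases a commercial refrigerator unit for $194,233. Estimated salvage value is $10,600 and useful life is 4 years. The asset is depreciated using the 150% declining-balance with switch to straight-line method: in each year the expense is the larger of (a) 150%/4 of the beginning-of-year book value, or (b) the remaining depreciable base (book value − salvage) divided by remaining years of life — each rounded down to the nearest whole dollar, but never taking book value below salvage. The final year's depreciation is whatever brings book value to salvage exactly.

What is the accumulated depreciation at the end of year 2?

$118,360

Depreciable base = $194,233 − $10,600 = $183,633.
Year 1: DB = ⌊$194,233 × 150%/4⌋ = $72,837; SL = ⌊$183,633/4⌋ = $45,908 → take DB $72,837. Book value $121,396.
Year 2: DB = ⌊$121,396 × 150%/4⌋ = $45,523; SL = ⌊$110,796/3⌋ = $36,932 → take DB $45,523. Book value $75,873.
Accumulated through year 2 = $194,233 − $75,873 = $118,360.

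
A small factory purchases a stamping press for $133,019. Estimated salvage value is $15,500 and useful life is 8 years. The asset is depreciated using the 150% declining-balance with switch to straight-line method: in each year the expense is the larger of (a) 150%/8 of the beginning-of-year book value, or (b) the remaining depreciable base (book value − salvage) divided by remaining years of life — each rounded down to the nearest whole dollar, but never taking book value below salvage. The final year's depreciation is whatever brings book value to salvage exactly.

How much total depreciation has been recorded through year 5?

$85,916

Depreciable base = $133,019 − $15,500 = $117,519.
Year 1: DB = ⌊$133,019 × 150%/8⌋ = $24,941; SL = ⌊$117,519/8⌋ = $14,689 → take DB $24,941. Book value $108,078.
Year 2: DB = ⌊$108,078 × 150%/8⌋ = $20,264; SL = ⌊$92,578/7⌋ = $13,225 → take DB $20,264. Book value $87,814.
Year 3: DB = ⌊$87,814 × 150%/8⌋ = $16,465; SL = ⌊$72,314/6⌋ = $12,052 → take DB $16,465. Book value $71,349.
Year 4: DB = ⌊$71,349 × 150%/8⌋ = $13,377; SL = ⌊$55,849/5⌋ = $11,169 → take DB $13,377. Book value $57,972.
Year 5: DB = ⌊$57,972 × 150%/8⌋ = $10,869; SL = ⌊$42,472/4⌋ = $10,618 → take DB $10,869. Book value $47,103.
Accumulated through year 5 = $133,019 − $47,103 = $85,916.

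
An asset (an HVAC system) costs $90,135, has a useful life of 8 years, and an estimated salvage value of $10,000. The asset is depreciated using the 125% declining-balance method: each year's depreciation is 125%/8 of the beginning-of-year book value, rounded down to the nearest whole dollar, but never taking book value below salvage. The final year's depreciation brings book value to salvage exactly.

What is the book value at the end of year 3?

Depreciable base = $90,135 − $10,000 = $80,135.
Year 1: ⌊$90,135 × 125%/8⌋ = $14,083. Book value $76,052.
Year 2: ⌊$76,052 × 125%/8⌋ = $11,883. Book value $64,169.
Year 3: ⌊$64,169 × 125%/8⌋ = $10,026. Book value $54,143.

$54,143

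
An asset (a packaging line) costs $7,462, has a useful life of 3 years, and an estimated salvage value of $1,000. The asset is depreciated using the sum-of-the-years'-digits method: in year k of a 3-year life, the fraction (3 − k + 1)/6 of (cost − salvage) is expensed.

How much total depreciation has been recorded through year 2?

$5,385

Depreciable base = $7,462 − $1,000 = $6,462.
Sum of the years' digits = 3+2+1 = 6.
Year 1: $6,462 × 3/6 = $3,231. Book value $4,231.
Year 2: $6,462 × 2/6 = $2,154. Book value $2,077.
Accumulated through year 2 = $7,462 − $2,077 = $5,385.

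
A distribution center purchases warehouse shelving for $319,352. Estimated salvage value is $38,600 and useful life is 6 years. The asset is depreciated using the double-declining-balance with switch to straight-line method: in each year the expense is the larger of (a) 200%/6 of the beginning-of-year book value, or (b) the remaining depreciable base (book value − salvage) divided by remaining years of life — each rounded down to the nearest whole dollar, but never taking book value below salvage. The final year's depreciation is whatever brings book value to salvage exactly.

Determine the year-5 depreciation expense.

$21,027

Depreciable base = $319,352 − $38,600 = $280,752.
Year 1: DB = ⌊$319,352 × 200%/6⌋ = $106,450; SL = ⌊$280,752/6⌋ = $46,792 → take DB $106,450. Book value $212,902.
Year 2: DB = ⌊$212,902 × 200%/6⌋ = $70,967; SL = ⌊$174,302/5⌋ = $34,860 → take DB $70,967. Book value $141,935.
Year 3: DB = ⌊$141,935 × 200%/6⌋ = $47,311; SL = ⌊$103,335/4⌋ = $25,833 → take DB $47,311. Book value $94,624.
Year 4: DB = ⌊$94,624 × 200%/6⌋ = $31,541; SL = ⌊$56,024/3⌋ = $18,674 → take DB $31,541. Book value $63,083.
Year 5: DB = ⌊$63,083 × 200%/6⌋ = $21,027; SL = ⌊$24,483/2⌋ = $12,241 → take DB $21,027. Book value $42,056.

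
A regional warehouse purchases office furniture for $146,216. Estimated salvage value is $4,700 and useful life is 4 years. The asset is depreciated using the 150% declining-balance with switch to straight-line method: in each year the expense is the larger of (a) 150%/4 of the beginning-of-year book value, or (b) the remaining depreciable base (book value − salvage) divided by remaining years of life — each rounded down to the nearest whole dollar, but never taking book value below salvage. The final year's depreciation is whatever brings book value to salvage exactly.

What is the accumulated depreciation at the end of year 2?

Depreciable base = $146,216 − $4,700 = $141,516.
Year 1: DB = ⌊$146,216 × 150%/4⌋ = $54,831; SL = ⌊$141,516/4⌋ = $35,379 → take DB $54,831. Book value $91,385.
Year 2: DB = ⌊$91,385 × 150%/4⌋ = $34,269; SL = ⌊$86,685/3⌋ = $28,895 → take DB $34,269. Book value $57,116.
Accumulated through year 2 = $146,216 − $57,116 = $89,100.

$89,100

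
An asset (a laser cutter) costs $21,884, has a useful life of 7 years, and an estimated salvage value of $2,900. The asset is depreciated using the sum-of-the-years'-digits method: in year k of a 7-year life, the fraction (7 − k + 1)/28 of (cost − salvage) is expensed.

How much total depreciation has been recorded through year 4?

Depreciable base = $21,884 − $2,900 = $18,984.
Sum of the years' digits = 7+6+5+4+3+2+1 = 28.
Year 1: $18,984 × 7/28 = $4,746. Book value $17,138.
Year 2: $18,984 × 6/28 = $4,068. Book value $13,070.
Year 3: $18,984 × 5/28 = $3,390. Book value $9,680.
Year 4: $18,984 × 4/28 = $2,712. Book value $6,968.
Accumulated through year 4 = $21,884 − $6,968 = $14,916.

$14,916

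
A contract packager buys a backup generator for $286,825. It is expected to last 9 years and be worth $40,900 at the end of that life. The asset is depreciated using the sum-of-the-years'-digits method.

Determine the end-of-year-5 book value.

Depreciable base = $286,825 − $40,900 = $245,925.
Sum of the years' digits = 9+8+7+6+5+4+3+2+1 = 45.
Year 1: $245,925 × 9/45 = $49,185. Book value $237,640.
Year 2: $245,925 × 8/45 = $43,720. Book value $193,920.
Year 3: $245,925 × 7/45 = $38,255. Book value $155,665.
Year 4: $245,925 × 6/45 = $32,790. Book value $122,875.
Year 5: $245,925 × 5/45 = $27,325. Book value $95,550.

$95,550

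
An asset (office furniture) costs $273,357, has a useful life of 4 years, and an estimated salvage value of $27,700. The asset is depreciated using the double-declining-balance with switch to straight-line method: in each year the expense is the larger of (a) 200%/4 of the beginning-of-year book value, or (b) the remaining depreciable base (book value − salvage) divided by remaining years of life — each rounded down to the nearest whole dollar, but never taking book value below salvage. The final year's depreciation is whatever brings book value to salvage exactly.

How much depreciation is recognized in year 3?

Depreciable base = $273,357 − $27,700 = $245,657.
Year 1: DB = ⌊$273,357 × 200%/4⌋ = $136,678; SL = ⌊$245,657/4⌋ = $61,414 → take DB $136,678. Book value $136,679.
Year 2: DB = ⌊$136,679 × 200%/4⌋ = $68,339; SL = ⌊$108,979/3⌋ = $36,326 → take DB $68,339. Book value $68,340.
Year 3: DB = ⌊$68,340 × 200%/4⌋ = $34,170; SL = ⌊$40,640/2⌋ = $20,320 → take DB $34,170. Book value $34,170.

$34,170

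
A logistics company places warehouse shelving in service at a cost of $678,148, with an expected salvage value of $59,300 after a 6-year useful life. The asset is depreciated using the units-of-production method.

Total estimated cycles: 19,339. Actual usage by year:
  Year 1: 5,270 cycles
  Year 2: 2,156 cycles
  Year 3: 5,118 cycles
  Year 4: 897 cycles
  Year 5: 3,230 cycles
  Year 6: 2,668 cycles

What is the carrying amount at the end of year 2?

Depreciable base = $678,148 − $59,300 = $618,848.
Rate = $618,848 / 19,339 cycles = $32 per cycle.
Year 1: 5,270 × $32 = $168,640. Book value $509,508.
Year 2: 2,156 × $32 = $68,992. Book value $440,516.

$440,516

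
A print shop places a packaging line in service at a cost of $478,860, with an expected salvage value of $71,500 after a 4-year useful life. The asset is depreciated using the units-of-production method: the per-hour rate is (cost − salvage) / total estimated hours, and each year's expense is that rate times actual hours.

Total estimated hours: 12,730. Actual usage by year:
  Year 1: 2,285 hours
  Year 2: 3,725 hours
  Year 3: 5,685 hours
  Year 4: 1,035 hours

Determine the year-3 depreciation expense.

$181,920

Depreciable base = $478,860 − $71,500 = $407,360.
Rate = $407,360 / 12,730 hours = $32 per hour.
Year 1: 2,285 × $32 = $73,120. Book value $405,740.
Year 2: 3,725 × $32 = $119,200. Book value $286,540.
Year 3: 5,685 × $32 = $181,920. Book value $104,620.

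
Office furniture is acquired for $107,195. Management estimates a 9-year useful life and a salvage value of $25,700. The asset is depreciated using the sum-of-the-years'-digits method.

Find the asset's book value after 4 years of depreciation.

$52,865

Depreciable base = $107,195 − $25,700 = $81,495.
Sum of the years' digits = 9+8+7+6+5+4+3+2+1 = 45.
Year 1: $81,495 × 9/45 = $16,299. Book value $90,896.
Year 2: $81,495 × 8/45 = $14,488. Book value $76,408.
Year 3: $81,495 × 7/45 = $12,677. Book value $63,731.
Year 4: $81,495 × 6/45 = $10,866. Book value $52,865.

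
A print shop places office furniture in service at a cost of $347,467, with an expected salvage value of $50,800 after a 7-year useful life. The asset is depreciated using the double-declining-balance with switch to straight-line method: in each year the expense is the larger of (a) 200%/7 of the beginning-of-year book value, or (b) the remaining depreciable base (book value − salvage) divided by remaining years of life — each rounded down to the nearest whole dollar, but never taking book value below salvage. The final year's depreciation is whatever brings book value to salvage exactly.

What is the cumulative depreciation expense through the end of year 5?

Depreciable base = $347,467 − $50,800 = $296,667.
Year 1: DB = ⌊$347,467 × 200%/7⌋ = $99,276; SL = ⌊$296,667/7⌋ = $42,381 → take DB $99,276. Book value $248,191.
Year 2: DB = ⌊$248,191 × 200%/7⌋ = $70,911; SL = ⌊$197,391/6⌋ = $32,898 → take DB $70,911. Book value $177,280.
Year 3: DB = ⌊$177,280 × 200%/7⌋ = $50,651; SL = ⌊$126,480/5⌋ = $25,296 → take DB $50,651. Book value $126,629.
Year 4: DB = ⌊$126,629 × 200%/7⌋ = $36,179; SL = ⌊$75,829/4⌋ = $18,957 → take DB $36,179. Book value $90,450.
Year 5: DB = ⌊$90,450 × 200%/7⌋ = $25,842; SL = ⌊$39,650/3⌋ = $13,216 → take DB $25,842. Book value $64,608.
Accumulated through year 5 = $347,467 − $64,608 = $282,859.

$282,859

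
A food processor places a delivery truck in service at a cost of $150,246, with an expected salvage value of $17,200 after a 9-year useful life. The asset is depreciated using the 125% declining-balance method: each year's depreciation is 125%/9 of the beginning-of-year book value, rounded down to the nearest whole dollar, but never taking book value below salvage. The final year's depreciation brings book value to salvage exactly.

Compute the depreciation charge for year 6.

$9,880

Depreciable base = $150,246 − $17,200 = $133,046.
Year 1: ⌊$150,246 × 125%/9⌋ = $20,867. Book value $129,379.
Year 2: ⌊$129,379 × 125%/9⌋ = $17,969. Book value $111,410.
Year 3: ⌊$111,410 × 125%/9⌋ = $15,473. Book value $95,937.
Year 4: ⌊$95,937 × 125%/9⌋ = $13,324. Book value $82,613.
Year 5: ⌊$82,613 × 125%/9⌋ = $11,474. Book value $71,139.
Year 6: ⌊$71,139 × 125%/9⌋ = $9,880. Book value $61,259.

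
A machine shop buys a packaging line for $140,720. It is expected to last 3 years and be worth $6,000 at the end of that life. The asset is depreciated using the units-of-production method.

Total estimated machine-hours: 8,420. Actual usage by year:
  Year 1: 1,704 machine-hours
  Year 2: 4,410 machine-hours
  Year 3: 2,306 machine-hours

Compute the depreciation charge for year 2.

Depreciable base = $140,720 − $6,000 = $134,720.
Rate = $134,720 / 8,420 machine-hours = $16 per machine-hour.
Year 1: 1,704 × $16 = $27,264. Book value $113,456.
Year 2: 4,410 × $16 = $70,560. Book value $42,896.

$70,560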